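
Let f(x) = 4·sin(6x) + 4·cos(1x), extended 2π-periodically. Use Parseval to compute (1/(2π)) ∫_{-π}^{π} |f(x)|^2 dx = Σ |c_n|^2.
Σ |c_n|^2 = 16

Expand |f|^2 and use orthogonality of {sin(nx), cos(mx)} on [-π, π]:
  ∫_{-π}^{π} sin(nx)^2 dx = π, ∫ cos(mx)^2 dx = π, and cross terms integrate to 0.
So ∫_{-π}^{π} f(x)^2 dx = 4^2 · π + 4^2 · π = (16 + 16)π.
Divide by 2π: (16 + 16)/2 = 16.
By Parseval, this equals Σ |c_n|^2.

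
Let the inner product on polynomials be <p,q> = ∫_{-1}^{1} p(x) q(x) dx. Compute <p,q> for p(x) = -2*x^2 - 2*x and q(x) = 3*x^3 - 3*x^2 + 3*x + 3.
<p,q> = -8

Expand the product: p(x)·q(x) = -6*x^5 - 12*x^2 - 6*x.
∫_{-1}^{1} of each monomial x^k gives [2/(k+1) if k even, 0 if k odd]. Integrating term-by-term (or equivalently evaluating the antiderivative F(x) = -x^6 - 4*x^3 - 3*x^2 at the endpoints):
  F(1) − F(−1) = -8 − (0) = -8.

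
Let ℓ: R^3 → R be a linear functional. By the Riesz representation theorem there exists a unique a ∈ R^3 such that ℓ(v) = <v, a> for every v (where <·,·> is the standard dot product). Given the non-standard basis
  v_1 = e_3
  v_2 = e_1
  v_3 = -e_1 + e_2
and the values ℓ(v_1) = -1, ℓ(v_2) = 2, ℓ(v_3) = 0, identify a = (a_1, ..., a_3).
a = (2, 2, -1)

Write a = (a_1, ..., a_3) in the standard basis. For each basis vector v_i, ℓ(v_i) = <v_i, a> is a linear equation in the a_j's. Collect the n equations into a matrix system V a = ℓ, where row i of V is v_i (expressed in the standard basis). Since V is invertible (lower-triangular with 1s on the diagonal, up to permutation), solve by back-substitution:
  V =
[[0, 0, 1],
 [1, 0, 0],
 [-1, 1, 0]]
  V a = (-1, 2, 0)
Solving gives a = (2, 2, -1).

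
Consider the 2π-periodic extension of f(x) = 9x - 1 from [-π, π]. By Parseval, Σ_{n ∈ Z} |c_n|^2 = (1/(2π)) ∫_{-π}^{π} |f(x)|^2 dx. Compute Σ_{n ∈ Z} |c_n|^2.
Σ |c_n|^2 = 27π^2 + 1

Expand and integrate term by term over [-π, π]:
  ∫ (9x)^2 dx = 81·(2π^3/3); ∫ 2·9·(-1)·x dx = 0 (odd integrand); ∫ (-1)^2 dx = 1·2π.
So (1/(2π)) ∫_{-π}^{π} (9x - 1)^2 dx = 81π^2/3 + 1 = 27π^2 + 1.
Parseval ⇒ Σ |c_n|^2 = 27π^2 + 1.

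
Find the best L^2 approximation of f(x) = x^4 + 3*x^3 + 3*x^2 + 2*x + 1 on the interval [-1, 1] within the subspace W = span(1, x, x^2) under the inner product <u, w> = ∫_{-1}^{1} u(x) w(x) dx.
g(x) = 27*x^2/7 + 19*x/5 + 32/35

The best approximation g ∈ W is the orthogonal projection of f onto W. Writing g = a_0 + a_1 x + a_2 x^2, the coefficients solve the normal equations G · a = b where
  G_{ij} = <φ_i, φ_j> and b_i = <f, φ_i>, with φ_0 = 1, φ_1 = x, φ_2 = x^2.
G =
  [2, 0, 2/3]
  [0, 2/3, 0]
  [2/3, 0, 2/5],
b = (22/5, 38/15, 226/105).
Solving gives a_0 = 32/35, a_1 = 19/5, a_2 = 27/7, so
  g(x) = 27*x^2/7 + 19*x/5 + 32/35.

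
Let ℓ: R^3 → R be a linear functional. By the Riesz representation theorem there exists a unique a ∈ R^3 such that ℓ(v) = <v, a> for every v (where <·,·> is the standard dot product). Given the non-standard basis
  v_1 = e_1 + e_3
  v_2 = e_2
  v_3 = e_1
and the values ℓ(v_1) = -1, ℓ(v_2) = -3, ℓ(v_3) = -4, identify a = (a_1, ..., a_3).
a = (-4, -3, 3)

Write a = (a_1, ..., a_3) in the standard basis. For each basis vector v_i, ℓ(v_i) = <v_i, a> is a linear equation in the a_j's. Collect the n equations into a matrix system V a = ℓ, where row i of V is v_i (expressed in the standard basis). Since V is invertible (lower-triangular with 1s on the diagonal, up to permutation), solve by back-substitution:
  V =
[[1, 0, 1],
 [0, 1, 0],
 [1, 0, 0]]
  V a = (-1, -3, -4)
Solving gives a = (-4, -3, 3).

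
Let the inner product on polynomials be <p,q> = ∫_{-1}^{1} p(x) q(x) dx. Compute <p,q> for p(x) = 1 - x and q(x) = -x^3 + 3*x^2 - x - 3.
<p,q> = -44/15

Expand the product: p(x)·q(x) = x^4 - 4*x^3 + 4*x^2 + 2*x - 3.
∫_{-1}^{1} of each monomial x^k gives [2/(k+1) if k even, 0 if k odd]. Integrating term-by-term (or equivalently evaluating the antiderivative F(x) = x^5/5 - x^4 + 4*x^3/3 + x^2 - 3*x at the endpoints):
  F(1) − F(−1) = -22/15 − (22/15) = -44/15.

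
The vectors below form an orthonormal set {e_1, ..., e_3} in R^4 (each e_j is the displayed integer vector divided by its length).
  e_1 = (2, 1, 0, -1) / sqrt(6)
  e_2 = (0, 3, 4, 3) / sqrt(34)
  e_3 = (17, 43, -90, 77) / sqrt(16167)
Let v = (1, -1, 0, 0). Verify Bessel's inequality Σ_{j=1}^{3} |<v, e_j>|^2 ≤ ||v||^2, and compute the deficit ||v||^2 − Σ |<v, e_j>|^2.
Σ |<v, e_j>|^2 = 150/317; ||v||^2 = 2; deficit = 484/317

Write each e_j = u_j / sqrt(<u_j, u_j>) where u_j is the displayed integer vector. Then <v, e_j> = <v, u_j> / sqrt(<u_j, u_j>), so |<v, e_j>|^2 = <v, u_j>^2 / <u_j, u_j>.
Coefficients: <v, e_1> = 1/sqrt(6), <v, e_2> = -3/sqrt(34), <v, e_3> = -26/sqrt(16167).
Square and sum: Σ |<v, e_j>|^2 = 150/317.
Compute ||v||^2 = v·v = 2.
Deficit = 2 − 150/317 = 484/317 ≥ 0, confirming Bessel's inequality. (The deficit equals ||v − Σ <v,e_j> e_j||^2, the squared distance from v to span{e_j}.)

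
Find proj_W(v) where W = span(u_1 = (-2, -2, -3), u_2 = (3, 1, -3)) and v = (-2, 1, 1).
proj_W(v) = (-383/322, -113/322, 219/161)

Set up U = [u_1 | ... | u_2] ∈ R^(3×2). The projector onto W = col(U) is P = U (U^T U)^(-1) U^T.
Compute U^T U =
  [17, 1]
  [1, 19],
and U^T v = (-1, -8).
Solve U^T U · c = U^T v for the coefficients: c = (-11/322, -135/322). The projection is proj_W(v) = U c.
Check: (v - proj_W(v)) · u_1 = 0  (should be 0).
Check: (v - proj_W(v)) · u_2 = 0  (should be 0).
Result: proj_W(v) = (-383/322, -113/322, 219/161).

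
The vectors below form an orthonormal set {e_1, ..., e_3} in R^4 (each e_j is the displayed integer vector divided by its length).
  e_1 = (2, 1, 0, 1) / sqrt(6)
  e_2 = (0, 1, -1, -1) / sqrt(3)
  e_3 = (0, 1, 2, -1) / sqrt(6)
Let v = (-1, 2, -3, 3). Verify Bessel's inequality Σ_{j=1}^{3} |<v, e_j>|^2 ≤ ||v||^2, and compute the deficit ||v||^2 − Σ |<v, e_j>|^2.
Σ |<v, e_j>|^2 = 11; ||v||^2 = 23; deficit = 12

Write each e_j = u_j / sqrt(<u_j, u_j>) where u_j is the displayed integer vector. Then <v, e_j> = <v, u_j> / sqrt(<u_j, u_j>), so |<v, e_j>|^2 = <v, u_j>^2 / <u_j, u_j>.
Coefficients: <v, e_1> = 3/sqrt(6), <v, e_2> = 2/sqrt(3), <v, e_3> = -7/sqrt(6).
Square and sum: Σ |<v, e_j>|^2 = 11.
Compute ||v||^2 = v·v = 23.
Deficit = 23 − 11 = 12 ≥ 0, confirming Bessel's inequality. (The deficit equals ||v − Σ <v,e_j> e_j||^2, the squared distance from v to span{e_j}.)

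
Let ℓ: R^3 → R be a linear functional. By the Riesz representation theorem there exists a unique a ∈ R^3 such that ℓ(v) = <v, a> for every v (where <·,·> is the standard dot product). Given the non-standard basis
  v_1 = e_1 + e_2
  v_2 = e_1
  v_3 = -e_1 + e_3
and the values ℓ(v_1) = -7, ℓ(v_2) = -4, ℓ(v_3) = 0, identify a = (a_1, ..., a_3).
a = (-4, -3, -4)

Write a = (a_1, ..., a_3) in the standard basis. For each basis vector v_i, ℓ(v_i) = <v_i, a> is a linear equation in the a_j's. Collect the n equations into a matrix system V a = ℓ, where row i of V is v_i (expressed in the standard basis). Since V is invertible (lower-triangular with 1s on the diagonal, up to permutation), solve by back-substitution:
  V =
[[1, 1, 0],
 [1, 0, 0],
 [-1, 0, 1]]
  V a = (-7, -4, 0)
Solving gives a = (-4, -3, -4).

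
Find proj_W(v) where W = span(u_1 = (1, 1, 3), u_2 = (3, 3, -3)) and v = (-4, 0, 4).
proj_W(v) = (-2, -2, 4)

Set up U = [u_1 | ... | u_2] ∈ R^(3×2). The projector onto W = col(U) is P = U (U^T U)^(-1) U^T.
Compute U^T U =
  [11, -3]
  [-3, 27],
and U^T v = (8, -24).
Solve U^T U · c = U^T v for the coefficients: c = (1/2, -5/6). The projection is proj_W(v) = U c.
Check: (v - proj_W(v)) · u_1 = 0  (should be 0).
Check: (v - proj_W(v)) · u_2 = 0  (should be 0).
Result: proj_W(v) = (-2, -2, 4).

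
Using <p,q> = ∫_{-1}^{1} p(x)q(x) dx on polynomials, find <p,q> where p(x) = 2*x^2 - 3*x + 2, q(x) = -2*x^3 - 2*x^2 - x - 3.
<p,q> = -238/15

Expand the product: p(x)·q(x) = -4*x^5 + 2*x^4 - 7*x^2 + 7*x - 6.
∫_{-1}^{1} of each monomial x^k gives [2/(k+1) if k even, 0 if k odd]. Integrating term-by-term (or equivalently evaluating the antiderivative F(x) = -2*x^6/3 + 2*x^5/5 - 7*x^3/3 + 7*x^2/2 - 6*x at the endpoints):
  F(1) − F(−1) = -51/10 − (323/30) = -238/15.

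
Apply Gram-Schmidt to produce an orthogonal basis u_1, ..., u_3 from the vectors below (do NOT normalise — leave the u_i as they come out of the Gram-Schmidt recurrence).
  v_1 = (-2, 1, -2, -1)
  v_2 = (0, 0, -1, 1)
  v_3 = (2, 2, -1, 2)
Orthogonal basis:
  u_1 = (-2, 1, -2, -1)
  u_2 = (1/5, -1/10, -4/5, 11/10)
  u_3 = (24/19, 45/19, -1/19, -1/19)

Apply the Gram-Schmidt recurrence
  u_1 = v_1
  u_i = v_i − Σ_{j<i} ((v_i · u_j) / (u_j · u_j)) · u_j.

Step by step this gives:
  u_1 = (-2, 1, -2, -1)
  u_2 = (1/5, -1/10, -4/5, 11/10)
  u_3 = (24/19, 45/19, -1/19, -1/19)

Orthogonality check:
  u_2 · u_1 = 0 (should be 0)
  u_3 · u_1 = 0 (should be 0)
  u_3 · u_2 = 0 (should be 0)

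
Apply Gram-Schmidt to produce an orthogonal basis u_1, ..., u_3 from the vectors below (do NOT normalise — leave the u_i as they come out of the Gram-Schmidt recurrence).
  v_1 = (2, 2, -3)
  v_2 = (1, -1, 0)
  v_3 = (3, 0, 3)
Orthogonal basis:
  u_1 = (2, 2, -3)
  u_2 = (1, -1, 0)
  u_3 = (63/34, 63/34, 42/17)

Apply the Gram-Schmidt recurrence
  u_1 = v_1
  u_i = v_i − Σ_{j<i} ((v_i · u_j) / (u_j · u_j)) · u_j.

Step by step this gives:
  u_1 = (2, 2, -3)
  u_2 = (1, -1, 0)
  u_3 = (63/34, 63/34, 42/17)

Orthogonality check:
  u_2 · u_1 = 0 (should be 0)
  u_3 · u_1 = 0 (should be 0)
  u_3 · u_2 = 0 (should be 0)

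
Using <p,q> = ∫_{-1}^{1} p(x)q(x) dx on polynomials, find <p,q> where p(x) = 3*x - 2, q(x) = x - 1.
<p,q> = 6

Expand the product: p(x)·q(x) = 3*x^2 - 5*x + 2.
∫_{-1}^{1} of each monomial x^k gives [2/(k+1) if k even, 0 if k odd]. Integrating term-by-term (or equivalently evaluating the antiderivative F(x) = x^3 - 5*x^2/2 + 2*x at the endpoints):
  F(1) − F(−1) = 1/2 − (-11/2) = 6.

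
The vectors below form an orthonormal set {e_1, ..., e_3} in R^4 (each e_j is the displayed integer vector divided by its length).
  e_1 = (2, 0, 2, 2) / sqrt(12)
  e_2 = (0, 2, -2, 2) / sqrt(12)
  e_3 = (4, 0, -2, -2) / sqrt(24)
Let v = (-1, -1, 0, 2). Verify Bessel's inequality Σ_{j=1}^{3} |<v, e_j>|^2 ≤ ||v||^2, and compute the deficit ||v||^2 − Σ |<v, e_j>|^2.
Σ |<v, e_j>|^2 = 10/3; ||v||^2 = 6; deficit = 8/3

Write each e_j = u_j / sqrt(<u_j, u_j>) where u_j is the displayed integer vector. Then <v, e_j> = <v, u_j> / sqrt(<u_j, u_j>), so |<v, e_j>|^2 = <v, u_j>^2 / <u_j, u_j>.
Coefficients: <v, e_1> = 2/sqrt(12), <v, e_2> = 2/sqrt(12), <v, e_3> = -8/sqrt(24).
Square and sum: Σ |<v, e_j>|^2 = 10/3.
Compute ||v||^2 = v·v = 6.
Deficit = 6 − 10/3 = 8/3 ≥ 0, confirming Bessel's inequality. (The deficit equals ||v − Σ <v,e_j> e_j||^2, the squared distance from v to span{e_j}.)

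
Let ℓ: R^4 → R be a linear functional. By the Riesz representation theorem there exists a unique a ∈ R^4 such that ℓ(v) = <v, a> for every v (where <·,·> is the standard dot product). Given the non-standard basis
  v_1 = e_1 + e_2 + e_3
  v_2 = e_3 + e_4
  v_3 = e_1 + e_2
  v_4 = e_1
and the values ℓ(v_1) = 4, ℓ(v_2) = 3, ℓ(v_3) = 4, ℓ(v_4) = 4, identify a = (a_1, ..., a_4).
a = (4, 0, 0, 3)

Write a = (a_1, ..., a_4) in the standard basis. For each basis vector v_i, ℓ(v_i) = <v_i, a> is a linear equation in the a_j's. Collect the n equations into a matrix system V a = ℓ, where row i of V is v_i (expressed in the standard basis). Since V is invertible (lower-triangular with 1s on the diagonal, up to permutation), solve by back-substitution:
  V =
[[1, 1, 1, 0],
 [0, 0, 1, 1],
 [1, 1, 0, 0],
 [1, 0, 0, 0]]
  V a = (4, 3, 4, 4)
Solving gives a = (4, 0, 0, 3).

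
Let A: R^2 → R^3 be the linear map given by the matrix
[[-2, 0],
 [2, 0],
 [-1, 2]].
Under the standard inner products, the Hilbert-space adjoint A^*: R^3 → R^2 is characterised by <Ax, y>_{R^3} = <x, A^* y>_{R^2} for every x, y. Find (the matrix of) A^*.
A^* = A^T =
[[-2, 2, -1],
 [0, 0, 2]]

For real matrices with standard dot products, the defining identity <Ax, y> = <x, A^* y> gives (Ax)^T y = x^T (A^*) y, i.e. x^T A^T y = x^T (A^*) y. Since this holds for all x, y, we must have A^* = A^T. Therefore
A^* =
[[-2, 2, -1],
 [0, 0, 2]].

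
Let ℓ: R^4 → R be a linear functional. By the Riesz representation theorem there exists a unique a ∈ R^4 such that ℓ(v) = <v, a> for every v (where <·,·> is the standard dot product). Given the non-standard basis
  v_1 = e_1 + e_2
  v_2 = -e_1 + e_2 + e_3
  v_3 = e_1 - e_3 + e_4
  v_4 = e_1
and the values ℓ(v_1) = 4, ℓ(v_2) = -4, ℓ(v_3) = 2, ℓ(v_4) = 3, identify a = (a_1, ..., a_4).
a = (3, 1, -2, -3)

Write a = (a_1, ..., a_4) in the standard basis. For each basis vector v_i, ℓ(v_i) = <v_i, a> is a linear equation in the a_j's. Collect the n equations into a matrix system V a = ℓ, where row i of V is v_i (expressed in the standard basis). Since V is invertible (lower-triangular with 1s on the diagonal, up to permutation), solve by back-substitution:
  V =
[[1, 1, 0, 0],
 [-1, 1, 1, 0],
 [1, 0, -1, 1],
 [1, 0, 0, 0]]
  V a = (4, -4, 2, 3)
Solving gives a = (3, 1, -2, -3).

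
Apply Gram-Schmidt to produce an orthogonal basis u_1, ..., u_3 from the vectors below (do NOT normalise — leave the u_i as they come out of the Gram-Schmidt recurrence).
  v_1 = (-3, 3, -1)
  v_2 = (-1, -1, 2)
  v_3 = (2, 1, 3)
Orthogonal basis:
  u_1 = (-3, 3, -1)
  u_2 = (-25/19, -13/19, 36/19)
  u_3 = (35/22, 49/22, 21/11)

Apply the Gram-Schmidt recurrence
  u_1 = v_1
  u_i = v_i − Σ_{j<i} ((v_i · u_j) / (u_j · u_j)) · u_j.

Step by step this gives:
  u_1 = (-3, 3, -1)
  u_2 = (-25/19, -13/19, 36/19)
  u_3 = (35/22, 49/22, 21/11)

Orthogonality check:
  u_2 · u_1 = 0 (should be 0)
  u_3 · u_1 = 0 (should be 0)
  u_3 · u_2 = 0 (should be 0)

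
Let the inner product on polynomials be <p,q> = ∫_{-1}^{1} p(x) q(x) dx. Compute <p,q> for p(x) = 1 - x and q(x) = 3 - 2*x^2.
<p,q> = 14/3

Expand the product: p(x)·q(x) = 2*x^3 - 2*x^2 - 3*x + 3.
∫_{-1}^{1} of each monomial x^k gives [2/(k+1) if k even, 0 if k odd]. Integrating term-by-term (or equivalently evaluating the antiderivative F(x) = x^4/2 - 2*x^3/3 - 3*x^2/2 + 3*x at the endpoints):
  F(1) − F(−1) = 4/3 − (-10/3) = 14/3.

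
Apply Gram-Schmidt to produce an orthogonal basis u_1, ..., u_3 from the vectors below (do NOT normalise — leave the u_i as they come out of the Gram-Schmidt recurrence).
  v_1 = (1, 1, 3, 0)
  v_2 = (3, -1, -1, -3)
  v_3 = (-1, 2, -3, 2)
Orthogonal basis:
  u_1 = (1, 1, 3, 0)
  u_2 = (34/11, -10/11, -8/11, -3)
  u_3 = (79/73, 170/73, -83/73, 50/73)

Apply the Gram-Schmidt recurrence
  u_1 = v_1
  u_i = v_i − Σ_{j<i} ((v_i · u_j) / (u_j · u_j)) · u_j.

Step by step this gives:
  u_1 = (1, 1, 3, 0)
  u_2 = (34/11, -10/11, -8/11, -3)
  u_3 = (79/73, 170/73, -83/73, 50/73)

Orthogonality check:
  u_2 · u_1 = 0 (should be 0)
  u_3 · u_1 = 0 (should be 0)
  u_3 · u_2 = 0 (should be 0)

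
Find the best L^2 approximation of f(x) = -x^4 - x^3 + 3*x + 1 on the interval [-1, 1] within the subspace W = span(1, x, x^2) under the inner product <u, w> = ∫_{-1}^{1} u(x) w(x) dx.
g(x) = -6*x^2/7 + 12*x/5 + 38/35

The best approximation g ∈ W is the orthogonal projection of f onto W. Writing g = a_0 + a_1 x + a_2 x^2, the coefficients solve the normal equations G · a = b where
  G_{ij} = <φ_i, φ_j> and b_i = <f, φ_i>, with φ_0 = 1, φ_1 = x, φ_2 = x^2.
G =
  [2, 0, 2/3]
  [0, 2/3, 0]
  [2/3, 0, 2/5],
b = (8/5, 8/5, 8/21).
Solving gives a_0 = 38/35, a_1 = 12/5, a_2 = -6/7, so
  g(x) = -6*x^2/7 + 12*x/5 + 38/35.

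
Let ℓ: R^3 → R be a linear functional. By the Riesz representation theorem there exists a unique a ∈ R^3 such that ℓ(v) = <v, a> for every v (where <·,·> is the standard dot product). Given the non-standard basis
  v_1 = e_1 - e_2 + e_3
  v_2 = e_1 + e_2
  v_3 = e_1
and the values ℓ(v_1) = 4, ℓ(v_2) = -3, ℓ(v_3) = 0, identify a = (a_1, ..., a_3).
a = (0, -3, 1)

Write a = (a_1, ..., a_3) in the standard basis. For each basis vector v_i, ℓ(v_i) = <v_i, a> is a linear equation in the a_j's. Collect the n equations into a matrix system V a = ℓ, where row i of V is v_i (expressed in the standard basis). Since V is invertible (lower-triangular with 1s on the diagonal, up to permutation), solve by back-substitution:
  V =
[[1, -1, 1],
 [1, 1, 0],
 [1, 0, 0]]
  V a = (4, -3, 0)
Solving gives a = (0, -3, 1).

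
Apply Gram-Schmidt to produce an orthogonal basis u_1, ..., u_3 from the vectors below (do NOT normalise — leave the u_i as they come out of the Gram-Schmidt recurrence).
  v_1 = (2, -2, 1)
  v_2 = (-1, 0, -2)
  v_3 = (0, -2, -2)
Orthogonal basis:
  u_1 = (2, -2, 1)
  u_2 = (-1/9, -8/9, -14/9)
  u_3 = (-8/29, -6/29, 4/29)

Apply the Gram-Schmidt recurrence
  u_1 = v_1
  u_i = v_i − Σ_{j<i} ((v_i · u_j) / (u_j · u_j)) · u_j.

Step by step this gives:
  u_1 = (2, -2, 1)
  u_2 = (-1/9, -8/9, -14/9)
  u_3 = (-8/29, -6/29, 4/29)

Orthogonality check:
  u_2 · u_1 = 0 (should be 0)
  u_3 · u_1 = 0 (should be 0)
  u_3 · u_2 = 0 (should be 0)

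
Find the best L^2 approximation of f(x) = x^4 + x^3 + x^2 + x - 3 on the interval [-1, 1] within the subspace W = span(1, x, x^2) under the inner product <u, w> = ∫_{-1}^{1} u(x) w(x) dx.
g(x) = 13*x^2/7 + 8*x/5 - 108/35

The best approximation g ∈ W is the orthogonal projection of f onto W. Writing g = a_0 + a_1 x + a_2 x^2, the coefficients solve the normal equations G · a = b where
  G_{ij} = <φ_i, φ_j> and b_i = <f, φ_i>, with φ_0 = 1, φ_1 = x, φ_2 = x^2.
G =
  [2, 0, 2/3]
  [0, 2/3, 0]
  [2/3, 0, 2/5],
b = (-74/15, 16/15, -46/35).
Solving gives a_0 = -108/35, a_1 = 8/5, a_2 = 13/7, so
  g(x) = 13*x^2/7 + 8*x/5 - 108/35.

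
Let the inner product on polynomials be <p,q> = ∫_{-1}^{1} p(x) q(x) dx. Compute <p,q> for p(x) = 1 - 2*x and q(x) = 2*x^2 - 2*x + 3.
<p,q> = 10

Expand the product: p(x)·q(x) = -4*x^3 + 6*x^2 - 8*x + 3.
∫_{-1}^{1} of each monomial x^k gives [2/(k+1) if k even, 0 if k odd]. Integrating term-by-term (or equivalently evaluating the antiderivative F(x) = -x^4 + 2*x^3 - 4*x^2 + 3*x at the endpoints):
  F(1) − F(−1) = 0 − (-10) = 10.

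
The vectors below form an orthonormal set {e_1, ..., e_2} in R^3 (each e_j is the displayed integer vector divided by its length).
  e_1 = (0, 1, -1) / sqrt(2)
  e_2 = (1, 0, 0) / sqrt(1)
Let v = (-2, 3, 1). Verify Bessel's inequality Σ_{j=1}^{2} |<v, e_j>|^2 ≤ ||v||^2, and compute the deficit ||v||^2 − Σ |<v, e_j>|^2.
Σ |<v, e_j>|^2 = 6; ||v||^2 = 14; deficit = 8

Write each e_j = u_j / sqrt(<u_j, u_j>) where u_j is the displayed integer vector. Then <v, e_j> = <v, u_j> / sqrt(<u_j, u_j>), so |<v, e_j>|^2 = <v, u_j>^2 / <u_j, u_j>.
Coefficients: <v, e_1> = 2/sqrt(2), <v, e_2> = -2/sqrt(1).
Square and sum: Σ |<v, e_j>|^2 = 6.
Compute ||v||^2 = v·v = 14.
Deficit = 14 − 6 = 8 ≥ 0, confirming Bessel's inequality. (The deficit equals ||v − Σ <v,e_j> e_j||^2, the squared distance from v to span{e_j}.)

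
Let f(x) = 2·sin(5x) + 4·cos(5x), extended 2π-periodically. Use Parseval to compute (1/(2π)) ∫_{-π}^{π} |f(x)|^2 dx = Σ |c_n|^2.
Σ |c_n|^2 = 10

Expand |f|^2 and use orthogonality of {sin(nx), cos(mx)} on [-π, π]:
  ∫_{-π}^{π} sin(nx)^2 dx = π, ∫ cos(mx)^2 dx = π, and cross terms integrate to 0.
So ∫_{-π}^{π} f(x)^2 dx = 2^2 · π + 4^2 · π = (4 + 16)π.
Divide by 2π: (4 + 16)/2 = 10.
By Parseval, this equals Σ |c_n|^2.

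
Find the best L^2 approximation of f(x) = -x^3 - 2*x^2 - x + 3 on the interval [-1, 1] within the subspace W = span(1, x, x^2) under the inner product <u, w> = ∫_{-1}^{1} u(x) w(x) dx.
g(x) = -2*x^2 - 8*x/5 + 3

The best approximation g ∈ W is the orthogonal projection of f onto W. Writing g = a_0 + a_1 x + a_2 x^2, the coefficients solve the normal equations G · a = b where
  G_{ij} = <φ_i, φ_j> and b_i = <f, φ_i>, with φ_0 = 1, φ_1 = x, φ_2 = x^2.
G =
  [2, 0, 2/3]
  [0, 2/3, 0]
  [2/3, 0, 2/5],
b = (14/3, -16/15, 6/5).
Solving gives a_0 = 3, a_1 = -8/5, a_2 = -2, so
  g(x) = -2*x^2 - 8*x/5 + 3.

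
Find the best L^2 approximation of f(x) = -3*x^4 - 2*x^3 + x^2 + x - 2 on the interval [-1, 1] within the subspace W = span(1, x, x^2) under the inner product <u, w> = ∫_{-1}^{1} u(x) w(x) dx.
g(x) = -11*x^2/7 - x/5 - 61/35

The best approximation g ∈ W is the orthogonal projection of f onto W. Writing g = a_0 + a_1 x + a_2 x^2, the coefficients solve the normal equations G · a = b where
  G_{ij} = <φ_i, φ_j> and b_i = <f, φ_i>, with φ_0 = 1, φ_1 = x, φ_2 = x^2.
G =
  [2, 0, 2/3]
  [0, 2/3, 0]
  [2/3, 0, 2/5],
b = (-68/15, -2/15, -188/105).
Solving gives a_0 = -61/35, a_1 = -1/5, a_2 = -11/7, so
  g(x) = -11*x^2/7 - x/5 - 61/35.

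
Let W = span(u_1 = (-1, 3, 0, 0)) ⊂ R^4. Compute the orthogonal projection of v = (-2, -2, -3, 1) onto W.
proj_W(v) = (2/5, -6/5, 0, 0)

Set up U = [u_1 | ... | u_1] ∈ R^(4×1). The projector onto W = col(U) is P = U (U^T U)^(-1) U^T.
Compute U^T U =
  [10],
and U^T v = (-4).
Solve U^T U · c = U^T v for the coefficients: c = (-2/5). The projection is proj_W(v) = U c.
Check: (v - proj_W(v)) · u_1 = 0  (should be 0).
Result: proj_W(v) = (2/5, -6/5, 0, 0).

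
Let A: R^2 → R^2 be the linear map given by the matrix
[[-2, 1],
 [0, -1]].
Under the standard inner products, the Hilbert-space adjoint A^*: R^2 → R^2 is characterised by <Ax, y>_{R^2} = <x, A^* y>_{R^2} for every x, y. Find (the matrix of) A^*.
A^* = A^T =
[[-2, 0],
 [1, -1]]

For real matrices with standard dot products, the defining identity <Ax, y> = <x, A^* y> gives (Ax)^T y = x^T (A^*) y, i.e. x^T A^T y = x^T (A^*) y. Since this holds for all x, y, we must have A^* = A^T. Therefore
A^* =
[[-2, 0],
 [1, -1]].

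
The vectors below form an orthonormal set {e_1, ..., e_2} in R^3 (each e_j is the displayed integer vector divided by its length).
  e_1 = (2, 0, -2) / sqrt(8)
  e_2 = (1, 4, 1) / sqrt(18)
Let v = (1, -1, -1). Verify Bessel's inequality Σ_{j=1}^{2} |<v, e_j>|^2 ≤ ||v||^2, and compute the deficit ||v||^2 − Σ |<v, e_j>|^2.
Σ |<v, e_j>|^2 = 26/9; ||v||^2 = 3; deficit = 1/9

Write each e_j = u_j / sqrt(<u_j, u_j>) where u_j is the displayed integer vector. Then <v, e_j> = <v, u_j> / sqrt(<u_j, u_j>), so |<v, e_j>|^2 = <v, u_j>^2 / <u_j, u_j>.
Coefficients: <v, e_1> = 4/sqrt(8), <v, e_2> = -4/sqrt(18).
Square and sum: Σ |<v, e_j>|^2 = 26/9.
Compute ||v||^2 = v·v = 3.
Deficit = 3 − 26/9 = 1/9 ≥ 0, confirming Bessel's inequality. (The deficit equals ||v − Σ <v,e_j> e_j||^2, the squared distance from v to span{e_j}.)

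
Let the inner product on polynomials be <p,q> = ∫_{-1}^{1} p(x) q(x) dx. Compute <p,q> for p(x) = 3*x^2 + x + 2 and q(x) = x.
<p,q> = 2/3

Expand the product: p(x)·q(x) = 3*x^3 + x^2 + 2*x.
∫_{-1}^{1} of each monomial x^k gives [2/(k+1) if k even, 0 if k odd]. Integrating term-by-term (or equivalently evaluating the antiderivative F(x) = 3*x^4/4 + x^3/3 + x^2 at the endpoints):
  F(1) − F(−1) = 25/12 − (17/12) = 2/3.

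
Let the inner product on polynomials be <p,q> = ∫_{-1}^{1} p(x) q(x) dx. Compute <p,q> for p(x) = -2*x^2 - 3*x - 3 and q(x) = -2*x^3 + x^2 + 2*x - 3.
<p,q> = 88/5

Expand the product: p(x)·q(x) = 4*x^5 + 4*x^4 - x^3 - 3*x^2 + 3*x + 9.
∫_{-1}^{1} of each monomial x^k gives [2/(k+1) if k even, 0 if k odd]. Integrating term-by-term (or equivalently evaluating the antiderivative F(x) = 2*x^6/3 + 4*x^5/5 - x^4/4 - x^3 + 3*x^2/2 + 9*x at the endpoints):
  F(1) − F(−1) = 643/60 − (-413/60) = 88/5.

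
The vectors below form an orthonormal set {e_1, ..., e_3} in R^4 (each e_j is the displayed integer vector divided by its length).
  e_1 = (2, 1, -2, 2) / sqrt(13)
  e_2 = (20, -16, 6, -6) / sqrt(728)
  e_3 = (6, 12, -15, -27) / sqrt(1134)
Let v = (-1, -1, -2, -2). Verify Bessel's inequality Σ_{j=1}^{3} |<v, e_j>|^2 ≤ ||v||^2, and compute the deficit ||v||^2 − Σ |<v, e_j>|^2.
Σ |<v, e_j>|^2 = 41/9; ||v||^2 = 10; deficit = 49/9

Write each e_j = u_j / sqrt(<u_j, u_j>) where u_j is the displayed integer vector. Then <v, e_j> = <v, u_j> / sqrt(<u_j, u_j>), so |<v, e_j>|^2 = <v, u_j>^2 / <u_j, u_j>.
Coefficients: <v, e_1> = -3/sqrt(13), <v, e_2> = -4/sqrt(728), <v, e_3> = 66/sqrt(1134).
Square and sum: Σ |<v, e_j>|^2 = 41/9.
Compute ||v||^2 = v·v = 10.
Deficit = 10 − 41/9 = 49/9 ≥ 0, confirming Bessel's inequality. (The deficit equals ||v − Σ <v,e_j> e_j||^2, the squared distance from v to span{e_j}.)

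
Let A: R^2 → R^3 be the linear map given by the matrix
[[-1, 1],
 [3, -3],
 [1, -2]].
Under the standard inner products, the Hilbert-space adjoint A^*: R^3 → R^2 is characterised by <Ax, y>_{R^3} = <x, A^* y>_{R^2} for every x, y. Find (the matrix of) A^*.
A^* = A^T =
[[-1, 3, 1],
 [1, -3, -2]]

For real matrices with standard dot products, the defining identity <Ax, y> = <x, A^* y> gives (Ax)^T y = x^T (A^*) y, i.e. x^T A^T y = x^T (A^*) y. Since this holds for all x, y, we must have A^* = A^T. Therefore
A^* =
[[-1, 3, 1],
 [1, -3, -2]].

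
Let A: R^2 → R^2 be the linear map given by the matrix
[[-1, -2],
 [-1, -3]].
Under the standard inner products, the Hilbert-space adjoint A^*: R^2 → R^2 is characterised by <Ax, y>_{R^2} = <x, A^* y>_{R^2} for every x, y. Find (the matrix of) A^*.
A^* = A^T =
[[-1, -1],
 [-2, -3]]

For real matrices with standard dot products, the defining identity <Ax, y> = <x, A^* y> gives (Ax)^T y = x^T (A^*) y, i.e. x^T A^T y = x^T (A^*) y. Since this holds for all x, y, we must have A^* = A^T. Therefore
A^* =
[[-1, -1],
 [-2, -3]].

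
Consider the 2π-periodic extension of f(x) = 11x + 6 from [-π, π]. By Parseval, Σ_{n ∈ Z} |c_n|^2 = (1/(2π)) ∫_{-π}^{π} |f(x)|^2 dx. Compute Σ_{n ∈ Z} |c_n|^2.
Σ |c_n|^2 = 121π^2/3 + 36

Expand and integrate term by term over [-π, π]:
  ∫ (11x)^2 dx = 121·(2π^3/3); ∫ 2·11·(6)·x dx = 0 (odd integrand); ∫ 6^2 dx = 36·2π.
So (1/(2π)) ∫_{-π}^{π} (11x + 6)^2 dx = 121π^2/3 + 36 = 121π^2/3 + 36.
Parseval ⇒ Σ |c_n|^2 = 121π^2/3 + 36.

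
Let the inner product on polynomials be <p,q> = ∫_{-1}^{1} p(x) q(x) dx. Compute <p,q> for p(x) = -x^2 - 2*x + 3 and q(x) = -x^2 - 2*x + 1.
<p,q> = 32/5

Expand the product: p(x)·q(x) = x^4 + 4*x^3 - 8*x + 3.
∫_{-1}^{1} of each monomial x^k gives [2/(k+1) if k even, 0 if k odd]. Integrating term-by-term (or equivalently evaluating the antiderivative F(x) = x^5/5 + x^4 - 4*x^2 + 3*x at the endpoints):
  F(1) − F(−1) = 1/5 − (-31/5) = 32/5.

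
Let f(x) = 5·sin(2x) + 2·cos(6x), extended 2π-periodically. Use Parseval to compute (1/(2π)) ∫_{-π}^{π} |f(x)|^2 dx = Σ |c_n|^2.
Σ |c_n|^2 = 29/2

Expand |f|^2 and use orthogonality of {sin(nx), cos(mx)} on [-π, π]:
  ∫_{-π}^{π} sin(nx)^2 dx = π, ∫ cos(mx)^2 dx = π, and cross terms integrate to 0.
So ∫_{-π}^{π} f(x)^2 dx = 5^2 · π + 2^2 · π = (25 + 4)π.
Divide by 2π: (25 + 4)/2 = 29/2.
By Parseval, this equals Σ |c_n|^2.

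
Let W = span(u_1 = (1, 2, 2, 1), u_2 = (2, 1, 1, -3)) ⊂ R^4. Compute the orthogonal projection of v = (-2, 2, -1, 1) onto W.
proj_W(v) = (-31/47, 1/47, 1/47, 74/47)

Set up U = [u_1 | ... | u_2] ∈ R^(4×2). The projector onto W = col(U) is P = U (U^T U)^(-1) U^T.
Compute U^T U =
  [10, 3]
  [3, 15],
and U^T v = (1, -6).
Solve U^T U · c = U^T v for the coefficients: c = (11/47, -21/47). The projection is proj_W(v) = U c.
Check: (v - proj_W(v)) · u_1 = 0  (should be 0).
Check: (v - proj_W(v)) · u_2 = 0  (should be 0).
Result: proj_W(v) = (-31/47, 1/47, 1/47, 74/47).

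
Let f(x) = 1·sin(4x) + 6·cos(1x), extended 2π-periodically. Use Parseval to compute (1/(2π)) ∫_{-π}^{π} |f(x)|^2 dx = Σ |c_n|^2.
Σ |c_n|^2 = 37/2

Expand |f|^2 and use orthogonality of {sin(nx), cos(mx)} on [-π, π]:
  ∫_{-π}^{π} sin(nx)^2 dx = π, ∫ cos(mx)^2 dx = π, and cross terms integrate to 0.
So ∫_{-π}^{π} f(x)^2 dx = 1^2 · π + 6^2 · π = (1 + 36)π.
Divide by 2π: (1 + 36)/2 = 37/2.
By Parseval, this equals Σ |c_n|^2.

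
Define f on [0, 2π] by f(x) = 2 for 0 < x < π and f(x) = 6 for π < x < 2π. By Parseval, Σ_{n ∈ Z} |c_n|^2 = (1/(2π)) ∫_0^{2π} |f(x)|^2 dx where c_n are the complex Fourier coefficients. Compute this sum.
Σ |c_n|^2 = 20

Parseval equates the L^2 energy of f (normalised by 1/(2π)) with the ℓ^2 sum of its Fourier coefficients: (1/(2π)) ∫_0^{2π} |f|^2 = Σ |c_n|^2.
Compute the left side: (1/(2π)) [∫_0^π 2^2 dx + ∫_π^{2π} 6^2 dx] = (1/(2π)) · (4π + 36π) = (4 + 36)/2 = 20.
So Σ_{n ∈ Z} |c_n|^2 = 20.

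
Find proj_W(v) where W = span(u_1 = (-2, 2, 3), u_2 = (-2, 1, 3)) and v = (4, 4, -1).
proj_W(v) = (22/13, 4, -33/13)

Set up U = [u_1 | ... | u_2] ∈ R^(3×2). The projector onto W = col(U) is P = U (U^T U)^(-1) U^T.
Compute U^T U =
  [17, 15]
  [15, 14],
and U^T v = (-3, -7).
Solve U^T U · c = U^T v for the coefficients: c = (63/13, -74/13). The projection is proj_W(v) = U c.
Check: (v - proj_W(v)) · u_1 = 0  (should be 0).
Check: (v - proj_W(v)) · u_2 = 0  (should be 0).
Result: proj_W(v) = (22/13, 4, -33/13).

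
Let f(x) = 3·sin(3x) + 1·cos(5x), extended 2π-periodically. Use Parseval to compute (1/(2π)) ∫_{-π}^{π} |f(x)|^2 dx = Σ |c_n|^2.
Σ |c_n|^2 = 5

Expand |f|^2 and use orthogonality of {sin(nx), cos(mx)} on [-π, π]:
  ∫_{-π}^{π} sin(nx)^2 dx = π, ∫ cos(mx)^2 dx = π, and cross terms integrate to 0.
So ∫_{-π}^{π} f(x)^2 dx = 3^2 · π + 1^2 · π = (9 + 1)π.
Divide by 2π: (9 + 1)/2 = 5.
By Parseval, this equals Σ |c_n|^2.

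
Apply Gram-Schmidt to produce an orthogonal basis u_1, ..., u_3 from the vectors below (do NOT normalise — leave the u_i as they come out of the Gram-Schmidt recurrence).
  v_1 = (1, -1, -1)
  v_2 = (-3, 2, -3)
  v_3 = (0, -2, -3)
Orthogonal basis:
  u_1 = (1, -1, -1)
  u_2 = (-7/3, 4/3, -11/3)
  u_3 = (-45/62, -27/31, 9/62)

Apply the Gram-Schmidt recurrence
  u_1 = v_1
  u_i = v_i − Σ_{j<i} ((v_i · u_j) / (u_j · u_j)) · u_j.

Step by step this gives:
  u_1 = (1, -1, -1)
  u_2 = (-7/3, 4/3, -11/3)
  u_3 = (-45/62, -27/31, 9/62)

Orthogonality check:
  u_2 · u_1 = 0 (should be 0)
  u_3 · u_1 = 0 (should be 0)
  u_3 · u_2 = 0 (should be 0)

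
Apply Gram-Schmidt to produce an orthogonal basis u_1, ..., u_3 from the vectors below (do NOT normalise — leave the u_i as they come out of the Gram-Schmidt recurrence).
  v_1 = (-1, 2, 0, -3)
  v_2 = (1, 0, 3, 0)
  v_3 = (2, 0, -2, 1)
Orthogonal basis:
  u_1 = (-1, 2, 0, -3)
  u_2 = (13/14, 1/7, 3, -3/14)
  u_3 = (285/139, 108/139, -95/139, -23/139)

Apply the Gram-Schmidt recurrence
  u_1 = v_1
  u_i = v_i − Σ_{j<i} ((v_i · u_j) / (u_j · u_j)) · u_j.

Step by step this gives:
  u_1 = (-1, 2, 0, -3)
  u_2 = (13/14, 1/7, 3, -3/14)
  u_3 = (285/139, 108/139, -95/139, -23/139)

Orthogonality check:
  u_2 · u_1 = 0 (should be 0)
  u_3 · u_1 = 0 (should be 0)
  u_3 · u_2 = 0 (should be 0)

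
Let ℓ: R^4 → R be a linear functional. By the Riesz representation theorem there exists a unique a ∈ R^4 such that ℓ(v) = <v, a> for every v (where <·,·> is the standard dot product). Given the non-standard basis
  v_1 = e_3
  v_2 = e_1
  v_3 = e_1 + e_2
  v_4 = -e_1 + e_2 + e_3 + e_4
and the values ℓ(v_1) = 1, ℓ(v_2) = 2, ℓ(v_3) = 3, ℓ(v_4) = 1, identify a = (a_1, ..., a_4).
a = (2, 1, 1, 1)

Write a = (a_1, ..., a_4) in the standard basis. For each basis vector v_i, ℓ(v_i) = <v_i, a> is a linear equation in the a_j's. Collect the n equations into a matrix system V a = ℓ, where row i of V is v_i (expressed in the standard basis). Since V is invertible (lower-triangular with 1s on the diagonal, up to permutation), solve by back-substitution:
  V =
[[0, 0, 1, 0],
 [1, 0, 0, 0],
 [1, 1, 0, 0],
 [-1, 1, 1, 1]]
  V a = (1, 2, 3, 1)
Solving gives a = (2, 1, 1, 1).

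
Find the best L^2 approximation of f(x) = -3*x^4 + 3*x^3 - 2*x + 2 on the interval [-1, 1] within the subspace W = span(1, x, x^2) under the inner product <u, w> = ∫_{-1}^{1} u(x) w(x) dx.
g(x) = -18*x^2/7 - x/5 + 79/35

The best approximation g ∈ W is the orthogonal projection of f onto W. Writing g = a_0 + a_1 x + a_2 x^2, the coefficients solve the normal equations G · a = b where
  G_{ij} = <φ_i, φ_j> and b_i = <f, φ_i>, with φ_0 = 1, φ_1 = x, φ_2 = x^2.
G =
  [2, 0, 2/3]
  [0, 2/3, 0]
  [2/3, 0, 2/5],
b = (14/5, -2/15, 10/21).
Solving gives a_0 = 79/35, a_1 = -1/5, a_2 = -18/7, so
  g(x) = -18*x^2/7 - x/5 + 79/35.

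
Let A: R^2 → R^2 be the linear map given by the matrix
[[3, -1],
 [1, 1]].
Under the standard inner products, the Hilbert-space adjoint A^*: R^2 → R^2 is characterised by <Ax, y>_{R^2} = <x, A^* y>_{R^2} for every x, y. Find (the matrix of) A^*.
A^* = A^T =
[[3, 1],
 [-1, 1]]

For real matrices with standard dot products, the defining identity <Ax, y> = <x, A^* y> gives (Ax)^T y = x^T (A^*) y, i.e. x^T A^T y = x^T (A^*) y. Since this holds for all x, y, we must have A^* = A^T. Therefore
A^* =
[[3, 1],
 [-1, 1]].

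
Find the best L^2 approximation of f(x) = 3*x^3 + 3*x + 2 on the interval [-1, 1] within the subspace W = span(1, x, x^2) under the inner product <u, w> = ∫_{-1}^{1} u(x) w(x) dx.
g(x) = 24*x/5 + 2

The best approximation g ∈ W is the orthogonal projection of f onto W. Writing g = a_0 + a_1 x + a_2 x^2, the coefficients solve the normal equations G · a = b where
  G_{ij} = <φ_i, φ_j> and b_i = <f, φ_i>, with φ_0 = 1, φ_1 = x, φ_2 = x^2.
G =
  [2, 0, 2/3]
  [0, 2/3, 0]
  [2/3, 0, 2/5],
b = (4, 16/5, 4/3).
Solving gives a_0 = 2, a_1 = 24/5, a_2 = 0, so
  g(x) = 24*x/5 + 2.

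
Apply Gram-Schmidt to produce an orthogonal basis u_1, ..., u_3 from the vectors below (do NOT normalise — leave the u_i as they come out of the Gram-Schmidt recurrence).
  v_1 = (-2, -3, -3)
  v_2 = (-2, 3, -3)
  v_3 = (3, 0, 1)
Orthogonal basis:
  u_1 = (-2, -3, -3)
  u_2 = (-18/11, 39/11, -27/11)
  u_3 = (21/13, 0, -14/13)

Apply the Gram-Schmidt recurrence
  u_1 = v_1
  u_i = v_i − Σ_{j<i} ((v_i · u_j) / (u_j · u_j)) · u_j.

Step by step this gives:
  u_1 = (-2, -3, -3)
  u_2 = (-18/11, 39/11, -27/11)
  u_3 = (21/13, 0, -14/13)

Orthogonality check:
  u_2 · u_1 = 0 (should be 0)
  u_3 · u_1 = 0 (should be 0)
  u_3 · u_2 = 0 (should be 0)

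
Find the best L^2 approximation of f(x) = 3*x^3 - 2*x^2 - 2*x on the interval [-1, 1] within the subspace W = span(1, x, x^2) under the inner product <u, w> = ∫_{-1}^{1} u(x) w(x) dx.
g(x) = -2*x^2 - x/5

The best approximation g ∈ W is the orthogonal projection of f onto W. Writing g = a_0 + a_1 x + a_2 x^2, the coefficients solve the normal equations G · a = b where
  G_{ij} = <φ_i, φ_j> and b_i = <f, φ_i>, with φ_0 = 1, φ_1 = x, φ_2 = x^2.
G =
  [2, 0, 2/3]
  [0, 2/3, 0]
  [2/3, 0, 2/5],
b = (-4/3, -2/15, -4/5).
Solving gives a_0 = 0, a_1 = -1/5, a_2 = -2, so
  g(x) = -2*x^2 - x/5.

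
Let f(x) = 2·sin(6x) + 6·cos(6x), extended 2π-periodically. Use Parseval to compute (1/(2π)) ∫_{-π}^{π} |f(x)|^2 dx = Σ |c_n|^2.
Σ |c_n|^2 = 20

Expand |f|^2 and use orthogonality of {sin(nx), cos(mx)} on [-π, π]:
  ∫_{-π}^{π} sin(nx)^2 dx = π, ∫ cos(mx)^2 dx = π, and cross terms integrate to 0.
So ∫_{-π}^{π} f(x)^2 dx = 2^2 · π + 6^2 · π = (4 + 36)π.
Divide by 2π: (4 + 36)/2 = 20.
By Parseval, this equals Σ |c_n|^2.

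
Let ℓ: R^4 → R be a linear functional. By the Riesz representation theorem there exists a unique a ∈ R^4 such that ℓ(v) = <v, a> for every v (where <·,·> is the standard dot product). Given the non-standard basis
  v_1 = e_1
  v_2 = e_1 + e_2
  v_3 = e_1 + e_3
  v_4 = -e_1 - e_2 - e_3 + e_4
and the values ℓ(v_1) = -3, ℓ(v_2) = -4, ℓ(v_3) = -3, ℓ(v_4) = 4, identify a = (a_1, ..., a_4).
a = (-3, -1, 0, 0)

Write a = (a_1, ..., a_4) in the standard basis. For each basis vector v_i, ℓ(v_i) = <v_i, a> is a linear equation in the a_j's. Collect the n equations into a matrix system V a = ℓ, where row i of V is v_i (expressed in the standard basis). Since V is invertible (lower-triangular with 1s on the diagonal, up to permutation), solve by back-substitution:
  V =
[[1, 0, 0, 0],
 [1, 1, 0, 0],
 [1, 0, 1, 0],
 [-1, -1, -1, 1]]
  V a = (-3, -4, -3, 4)
Solving gives a = (-3, -1, 0, 0).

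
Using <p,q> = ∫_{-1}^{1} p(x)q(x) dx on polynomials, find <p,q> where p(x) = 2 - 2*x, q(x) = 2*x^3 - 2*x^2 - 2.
<p,q> = -184/15

Expand the product: p(x)·q(x) = -4*x^4 + 8*x^3 - 4*x^2 + 4*x - 4.
∫_{-1}^{1} of each monomial x^k gives [2/(k+1) if k even, 0 if k odd]. Integrating term-by-term (or equivalently evaluating the antiderivative F(x) = -4*x^5/5 + 2*x^4 - 4*x^3/3 + 2*x^2 - 4*x at the endpoints):
  F(1) − F(−1) = -32/15 − (152/15) = -184/15.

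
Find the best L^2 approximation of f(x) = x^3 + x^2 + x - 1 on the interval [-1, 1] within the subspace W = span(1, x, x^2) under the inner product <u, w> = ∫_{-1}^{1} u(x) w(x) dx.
g(x) = x^2 + 8*x/5 - 1

The best approximation g ∈ W is the orthogonal projection of f onto W. Writing g = a_0 + a_1 x + a_2 x^2, the coefficients solve the normal equations G · a = b where
  G_{ij} = <φ_i, φ_j> and b_i = <f, φ_i>, with φ_0 = 1, φ_1 = x, φ_2 = x^2.
G =
  [2, 0, 2/3]
  [0, 2/3, 0]
  [2/3, 0, 2/5],
b = (-4/3, 16/15, -4/15).
Solving gives a_0 = -1, a_1 = 8/5, a_2 = 1, so
  g(x) = x^2 + 8*x/5 - 1.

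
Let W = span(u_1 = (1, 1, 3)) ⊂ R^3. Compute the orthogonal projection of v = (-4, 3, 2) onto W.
proj_W(v) = (5/11, 5/11, 15/11)

Set up U = [u_1 | ... | u_1] ∈ R^(3×1). The projector onto W = col(U) is P = U (U^T U)^(-1) U^T.
Compute U^T U =
  [11],
and U^T v = (5).
Solve U^T U · c = U^T v for the coefficients: c = (5/11). The projection is proj_W(v) = U c.
Check: (v - proj_W(v)) · u_1 = 0  (should be 0).
Result: proj_W(v) = (5/11, 5/11, 15/11).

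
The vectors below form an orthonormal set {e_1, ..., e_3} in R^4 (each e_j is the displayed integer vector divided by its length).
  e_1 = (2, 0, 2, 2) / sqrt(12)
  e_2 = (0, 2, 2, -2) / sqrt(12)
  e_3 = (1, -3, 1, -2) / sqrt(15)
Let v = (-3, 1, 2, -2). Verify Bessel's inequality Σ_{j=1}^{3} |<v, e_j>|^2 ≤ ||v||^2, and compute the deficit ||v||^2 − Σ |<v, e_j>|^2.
Σ |<v, e_j>|^2 = 34/3; ||v||^2 = 18; deficit = 20/3

Write each e_j = u_j / sqrt(<u_j, u_j>) where u_j is the displayed integer vector. Then <v, e_j> = <v, u_j> / sqrt(<u_j, u_j>), so |<v, e_j>|^2 = <v, u_j>^2 / <u_j, u_j>.
Coefficients: <v, e_1> = -6/sqrt(12), <v, e_2> = 10/sqrt(12), <v, e_3> = 0/sqrt(15).
Square and sum: Σ |<v, e_j>|^2 = 34/3.
Compute ||v||^2 = v·v = 18.
Deficit = 18 − 34/3 = 20/3 ≥ 0, confirming Bessel's inequality. (The deficit equals ||v − Σ <v,e_j> e_j||^2, the squared distance from v to span{e_j}.)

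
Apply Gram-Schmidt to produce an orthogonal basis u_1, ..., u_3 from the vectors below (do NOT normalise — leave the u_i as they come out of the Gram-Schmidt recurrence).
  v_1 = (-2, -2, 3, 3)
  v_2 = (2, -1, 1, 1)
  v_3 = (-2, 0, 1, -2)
Orthogonal basis:
  u_1 = (-2, -2, 3, 3)
  u_2 = (30/13, -9/13, 7/13, 7/13)
  u_3 = (-5/83, -40/83, 219/166, -279/166)

Apply the Gram-Schmidt recurrence
  u_1 = v_1
  u_i = v_i − Σ_{j<i} ((v_i · u_j) / (u_j · u_j)) · u_j.

Step by step this gives:
  u_1 = (-2, -2, 3, 3)
  u_2 = (30/13, -9/13, 7/13, 7/13)
  u_3 = (-5/83, -40/83, 219/166, -279/166)

Orthogonality check:
  u_2 · u_1 = 0 (should be 0)
  u_3 · u_1 = 0 (should be 0)
  u_3 · u_2 = 0 (should be 0)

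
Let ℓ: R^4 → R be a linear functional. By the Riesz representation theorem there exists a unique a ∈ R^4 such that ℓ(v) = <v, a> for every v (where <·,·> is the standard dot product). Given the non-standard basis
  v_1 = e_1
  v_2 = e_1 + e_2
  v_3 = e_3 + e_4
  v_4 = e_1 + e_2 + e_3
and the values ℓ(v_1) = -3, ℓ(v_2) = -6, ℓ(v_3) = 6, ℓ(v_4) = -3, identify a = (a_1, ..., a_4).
a = (-3, -3, 3, 3)

Write a = (a_1, ..., a_4) in the standard basis. For each basis vector v_i, ℓ(v_i) = <v_i, a> is a linear equation in the a_j's. Collect the n equations into a matrix system V a = ℓ, where row i of V is v_i (expressed in the standard basis). Since V is invertible (lower-triangular with 1s on the diagonal, up to permutation), solve by back-substitution:
  V =
[[1, 0, 0, 0],
 [1, 1, 0, 0],
 [0, 0, 1, 1],
 [1, 1, 1, 0]]
  V a = (-3, -6, 6, -3)
Solving gives a = (-3, -3, 3, 3).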